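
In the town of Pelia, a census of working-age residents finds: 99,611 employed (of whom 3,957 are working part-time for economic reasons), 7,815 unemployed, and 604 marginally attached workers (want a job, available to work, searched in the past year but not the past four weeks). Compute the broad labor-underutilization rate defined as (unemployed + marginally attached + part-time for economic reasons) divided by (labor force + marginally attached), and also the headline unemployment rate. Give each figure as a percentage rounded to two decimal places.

Labor force = 99,611 + 7,815 = 107,426.
Numerator = 7,815 + 604 + 3,957 = 12,376.
Denominator = 107,426 + 604 = 108,030.
Broad rate = 12,376 / 108,030 = 11.46%.
Headline unemployment rate = 7,815 / 107,426 = 7.27%.

Broad underutilization rate ≈ 11.46%; headline unemployment rate ≈ 7.27%.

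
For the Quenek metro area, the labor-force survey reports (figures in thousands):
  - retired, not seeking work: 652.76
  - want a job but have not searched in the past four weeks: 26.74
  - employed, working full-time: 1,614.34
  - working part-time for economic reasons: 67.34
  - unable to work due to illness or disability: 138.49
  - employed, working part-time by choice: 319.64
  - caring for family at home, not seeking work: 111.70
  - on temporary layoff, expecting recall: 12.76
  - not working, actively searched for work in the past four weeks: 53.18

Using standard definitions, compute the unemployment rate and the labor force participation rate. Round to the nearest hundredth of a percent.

Employed = 1,614.34 + 67.34 + 319.64 = 2,001.32 thousand (anyone who worked, including part-time for economic reasons, counts as employed).
Unemployed = 12.76 + 53.18 = 65.94 thousand (jobless and actively searching, or on temporary layoff).
Labor force = 2,001.32 + 65.94 = 2,067.26 thousand.
Not in labor force = 652.76 + 26.74 + 138.49 + 111.70 = 929.69 thousand (those not working and not actively searching are outside the labor force — including those who want a job but have given up searching).
Civilian working-age population = 2,067.26 + 929.69 = 2,996.95 thousand.
Unemployment rate = 65.94 / 2,067.26 = 3.19%.
Labor force participation rate = 2,067.26 / 2,996.95 = 68.98%.

Unemployment rate ≈ 3.19%; labor force participation rate ≈ 68.98%.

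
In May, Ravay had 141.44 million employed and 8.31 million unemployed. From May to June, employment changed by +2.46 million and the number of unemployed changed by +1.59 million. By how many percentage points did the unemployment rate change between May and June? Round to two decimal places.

May: labor force = 141.44 + 8.31 = 149.75; u = 8.31/149.75 = 5.55%.
June: labor force = 143.90 + 9.90 = 153.80; u = 9.90/153.80 = 6.44%.
Change = 6.44% − 5.55% = +0.89 pp.

The unemployment rate changed by +0.89 percentage points.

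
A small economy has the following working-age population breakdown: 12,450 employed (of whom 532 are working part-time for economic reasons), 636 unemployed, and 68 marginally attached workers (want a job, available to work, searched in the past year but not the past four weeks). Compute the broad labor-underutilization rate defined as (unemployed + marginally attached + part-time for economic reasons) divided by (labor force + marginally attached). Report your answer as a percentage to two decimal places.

Broad underutilization rate ≈ 9.40%.

Labor force = 12,450 + 636 = 13,086.
Numerator = 636 + 68 + 532 = 1,236.
Denominator = 13,086 + 68 = 13,154.
Broad rate = 1,236 / 13,154 = 9.40%.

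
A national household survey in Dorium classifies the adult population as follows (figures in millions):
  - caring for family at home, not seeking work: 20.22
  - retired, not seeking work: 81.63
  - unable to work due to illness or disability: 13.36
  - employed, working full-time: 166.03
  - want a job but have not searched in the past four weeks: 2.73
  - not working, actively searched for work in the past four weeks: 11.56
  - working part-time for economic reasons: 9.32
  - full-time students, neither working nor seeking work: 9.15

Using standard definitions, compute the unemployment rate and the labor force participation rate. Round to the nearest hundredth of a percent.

Employed = 166.03 + 9.32 = 175.35 million (anyone who worked, including part-time for economic reasons, counts as employed).
Unemployed = 11.56 million.
Labor force = 175.35 + 11.56 = 186.91 million.
Not in labor force = 20.22 + 81.63 + 13.36 + 2.73 + 9.15 = 127.09 million (those not working and not actively searching are outside the labor force — including those who want a job but have given up searching).
Civilian working-age population = 186.91 + 127.09 = 314.00 million.
Unemployment rate = 11.56 / 186.91 = 6.18%.
Labor force participation rate = 186.91 / 314.00 = 59.53%.

Unemployment rate ≈ 6.18%; labor force participation rate ≈ 59.53%.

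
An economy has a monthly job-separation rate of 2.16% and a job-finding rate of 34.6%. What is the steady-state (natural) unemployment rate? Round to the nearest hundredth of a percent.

Steady-state unemployment rate ≈ 5.88%.

At steady state the flows balance: s·E = f·U, so U/(E+U) = s/(s+f).
u* = 2.16 / (2.16 + 34.6) = 2.16 / 36.76 = 5.88%.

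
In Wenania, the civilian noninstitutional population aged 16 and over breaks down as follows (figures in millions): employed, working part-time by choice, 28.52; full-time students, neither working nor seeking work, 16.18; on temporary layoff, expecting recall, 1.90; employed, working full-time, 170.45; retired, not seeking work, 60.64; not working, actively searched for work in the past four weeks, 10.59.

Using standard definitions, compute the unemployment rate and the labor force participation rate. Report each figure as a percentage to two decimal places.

Unemployment rate ≈ 5.91%; labor force participation rate ≈ 73.35%.

Employed = 28.52 + 170.45 = 198.97 million.
Unemployed = 1.90 + 10.59 = 12.49 million (jobless and actively searching, or on temporary layoff).
Labor force = 198.97 + 12.49 = 211.46 million.
Not in labor force = 16.18 + 60.64 = 76.82 million (those not working and not actively searching are outside the labor force).
Civilian working-age population = 211.46 + 76.82 = 288.28 million.
Unemployment rate = 12.49 / 211.46 = 5.91%.
Labor force participation rate = 211.46 / 288.28 = 73.35%.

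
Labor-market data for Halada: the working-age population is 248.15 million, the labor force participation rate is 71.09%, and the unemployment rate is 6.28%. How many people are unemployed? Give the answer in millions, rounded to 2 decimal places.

About 11.08 million are unemployed.

Labor force = 0.7109 × 248.15 = 176.41 million.
Unemployed = 0.0628 × 176.41 ≈ 11.08 million.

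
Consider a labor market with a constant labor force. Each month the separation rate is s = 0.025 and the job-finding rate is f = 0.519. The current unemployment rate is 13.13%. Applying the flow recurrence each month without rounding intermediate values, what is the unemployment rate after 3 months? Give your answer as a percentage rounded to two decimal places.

Unemployment rate after three months ≈ 5.40%.

With a fixed labor force, u_{t+1} = u_t + s·(1−u_t) − f·u_t = u_t·(1−s−f) + s.
Here 1−s−f = 0.456 and s = 0.025.
u_1 = 0.131300 × 0.456 + 0.025 = 0.084873.
u_2 = 0.084873 × 0.456 + 0.025 = 0.063702.
u_3 = 0.063702 × 0.456 + 0.025 = 0.054048.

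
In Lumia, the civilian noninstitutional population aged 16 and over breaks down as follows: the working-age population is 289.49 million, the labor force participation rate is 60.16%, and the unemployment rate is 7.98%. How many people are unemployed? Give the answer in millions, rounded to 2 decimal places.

About 13.90 million are unemployed.

Labor force = 0.6016 × 289.49 = 174.16 million.
Unemployed = 0.0798 × 174.16 ≈ 13.90 million.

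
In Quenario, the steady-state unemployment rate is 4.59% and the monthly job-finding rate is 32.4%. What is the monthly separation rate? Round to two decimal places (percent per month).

From u* = s/(s+f): s = u·f/(1−u).
s = 0.0459 × 32.4 / (1 − 0.0459) = 1.4872 / 0.9541 ≈ 1.56% per month.

Separation rate ≈ 1.56% per month.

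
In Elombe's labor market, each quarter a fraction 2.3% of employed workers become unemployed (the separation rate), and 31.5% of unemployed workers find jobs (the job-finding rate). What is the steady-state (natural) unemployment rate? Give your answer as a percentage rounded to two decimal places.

Steady-state unemployment rate ≈ 6.80%.

At steady state the flows balance: s·E = f·U, so U/(E+U) = s/(s+f).
u* = 2.3 / (2.3 + 31.5) = 2.3 / 33.80 = 6.80%.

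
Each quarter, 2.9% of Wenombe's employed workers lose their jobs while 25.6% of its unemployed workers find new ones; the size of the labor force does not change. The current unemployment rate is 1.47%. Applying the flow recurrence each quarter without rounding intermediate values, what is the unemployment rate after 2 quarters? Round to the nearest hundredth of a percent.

With a fixed labor force, u_{t+1} = u_t + s·(1−u_t) − f·u_t = u_t·(1−s−f) + s.
Here 1−s−f = 0.715 and s = 0.029.
u_1 = 0.014700 × 0.715 + 0.029 = 0.039511.
u_2 = 0.039511 × 0.715 + 0.029 = 0.057250.

Unemployment rate after two quarters ≈ 5.73%.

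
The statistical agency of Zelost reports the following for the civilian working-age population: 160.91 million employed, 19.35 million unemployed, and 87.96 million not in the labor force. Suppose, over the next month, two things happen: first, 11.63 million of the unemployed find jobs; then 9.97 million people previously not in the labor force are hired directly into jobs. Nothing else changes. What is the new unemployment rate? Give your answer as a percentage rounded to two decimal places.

New unemployment rate ≈ 4.06%.

Initially, labor force = 160.91 + 19.35 = 180.26 million, so u = 19.35/180.26 = 10.73%.
After the first change, unemployed falls and employed rises by 11.63; labor force unchanged → E = 172.54, U = 7.72, labor force = 180.26 million.
After the second change, employed and labor force both rise by 9.97; unemployed unchanged → E = 182.51, U = 7.72, labor force = 190.23 million.
New unemployment rate = 7.72 / 190.23 = 4.06%.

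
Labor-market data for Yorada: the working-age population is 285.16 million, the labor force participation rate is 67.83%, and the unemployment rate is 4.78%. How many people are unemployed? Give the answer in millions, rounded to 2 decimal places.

About 9.25 million are unemployed.

Labor force = 0.6783 × 285.16 = 193.42 million.
Unemployed = 0.0478 × 193.42 ≈ 9.25 million.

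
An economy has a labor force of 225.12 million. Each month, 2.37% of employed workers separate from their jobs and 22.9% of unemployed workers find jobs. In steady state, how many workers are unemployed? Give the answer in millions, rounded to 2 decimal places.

Steady-state unemployment rate u* = s/(s+f) = 2.37/(2.37+22.9) = 0.093787.
Unemployed = u* × labor force = 0.093787 × 225.12 ≈ 21.11 million.

About 21.11 million are unemployed in steady state.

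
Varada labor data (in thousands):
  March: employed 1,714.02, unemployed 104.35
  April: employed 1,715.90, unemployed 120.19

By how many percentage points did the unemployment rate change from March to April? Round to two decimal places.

March: labor force = 1,714.02 + 104.35 = 1,818.37; u = 104.35/1,818.37 = 5.74%.
April: labor force = 1,715.90 + 120.19 = 1,836.09; u = 120.19/1,836.09 = 6.55%.
Change = 6.55% − 5.74% = +0.81 pp.

The unemployment rate changed by +0.81 percentage points.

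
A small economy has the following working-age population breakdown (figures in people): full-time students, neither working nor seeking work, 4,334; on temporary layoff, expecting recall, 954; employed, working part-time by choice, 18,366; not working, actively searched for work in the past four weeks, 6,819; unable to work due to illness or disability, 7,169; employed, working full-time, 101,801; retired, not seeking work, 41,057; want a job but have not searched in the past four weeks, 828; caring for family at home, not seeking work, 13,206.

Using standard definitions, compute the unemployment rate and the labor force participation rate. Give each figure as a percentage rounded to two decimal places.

Employed = 18,366 + 101,801 = 120,167.
Unemployed = 954 + 6,819 = 7,773 (jobless and actively searching, or on temporary layoff).
Labor force = 120,167 + 7,773 = 127,940.
Not in labor force = 4,334 + 7,169 + 41,057 + 828 + 13,206 = 66,594 (those not working and not actively searching are outside the labor force — including those who want a job but have given up searching).
Civilian working-age population = 127,940 + 66,594 = 194,534.
Unemployment rate = 7,773 / 127,940 = 6.08%.
Labor force participation rate = 127,940 / 194,534 = 65.77%.

Unemployment rate ≈ 6.08%; labor force participation rate ≈ 65.77%.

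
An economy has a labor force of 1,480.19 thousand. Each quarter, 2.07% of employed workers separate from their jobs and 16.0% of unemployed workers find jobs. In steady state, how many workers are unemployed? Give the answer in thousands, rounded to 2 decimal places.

Steady-state unemployment rate u* = s/(s+f) = 2.07/(2.07+16.0) = 0.114555.
Unemployed = u* × labor force = 0.114555 × 1,480.19 ≈ 169.56 thousand.

About 169.56 thousand are unemployed in steady state.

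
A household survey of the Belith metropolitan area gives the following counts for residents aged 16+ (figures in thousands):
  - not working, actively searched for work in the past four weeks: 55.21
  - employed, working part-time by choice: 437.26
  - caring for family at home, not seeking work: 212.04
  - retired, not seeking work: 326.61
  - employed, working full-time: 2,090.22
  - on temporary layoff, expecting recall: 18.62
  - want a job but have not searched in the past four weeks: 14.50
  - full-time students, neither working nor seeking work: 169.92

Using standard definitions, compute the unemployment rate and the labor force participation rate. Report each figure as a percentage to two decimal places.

Employed = 437.26 + 2,090.22 = 2,527.48 thousand.
Unemployed = 55.21 + 18.62 = 73.83 thousand (jobless and actively searching, or on temporary layoff).
Labor force = 2,527.48 + 73.83 = 2,601.31 thousand.
Not in labor force = 212.04 + 326.61 + 14.50 + 169.92 = 723.07 thousand (those not working and not actively searching are outside the labor force — including those who want a job but have given up searching).
Civilian working-age population = 2,601.31 + 723.07 = 3,324.38 thousand.
Unemployment rate = 73.83 / 2,601.31 = 2.84%.
Labor force participation rate = 2,601.31 / 3,324.38 = 78.25%.

Unemployment rate ≈ 2.84%; labor force participation rate ≈ 78.25%.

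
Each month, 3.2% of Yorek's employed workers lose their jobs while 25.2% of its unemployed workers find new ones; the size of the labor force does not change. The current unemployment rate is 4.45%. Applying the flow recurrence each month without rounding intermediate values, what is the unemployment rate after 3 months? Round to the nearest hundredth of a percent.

Unemployment rate after three months ≈ 8.77%.

With a fixed labor force, u_{t+1} = u_t + s·(1−u_t) − f·u_t = u_t·(1−s−f) + s.
Here 1−s−f = 0.716 and s = 0.032.
u_1 = 0.044500 × 0.716 + 0.032 = 0.063862.
u_2 = 0.063862 × 0.716 + 0.032 = 0.077725.
u_3 = 0.077725 × 0.716 + 0.032 = 0.087651.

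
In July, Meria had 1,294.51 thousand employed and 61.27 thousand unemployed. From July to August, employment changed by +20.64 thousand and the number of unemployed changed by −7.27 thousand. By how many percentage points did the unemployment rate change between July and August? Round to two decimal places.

July: labor force = 1,294.51 + 61.27 = 1,355.78; u = 61.27/1,355.78 = 4.52%.
August: labor force = 1,315.15 + 54.00 = 1,369.15; u = 54.00/1,369.15 = 3.94%.
Change = 3.94% − 4.52% = −0.58 pp.

The unemployment rate changed by −0.58 percentage points.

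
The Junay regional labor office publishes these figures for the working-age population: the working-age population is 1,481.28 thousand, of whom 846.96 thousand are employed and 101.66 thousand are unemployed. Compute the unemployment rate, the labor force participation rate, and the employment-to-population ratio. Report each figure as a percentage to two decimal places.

Unemployment rate ≈ 10.72%; labor force participation rate ≈ 64.04%; employment-population ratio ≈ 57.18%.

Labor force = employed + unemployed = 846.96 + 101.66 = 948.62 thousand.
Unemployment rate = 101.66 / 948.62 = 10.72%.
Labor force participation rate = 948.62 / 1,481.28 = 64.04%.
Employment-population ratio = 846.96 / 1,481.28 = 57.18%.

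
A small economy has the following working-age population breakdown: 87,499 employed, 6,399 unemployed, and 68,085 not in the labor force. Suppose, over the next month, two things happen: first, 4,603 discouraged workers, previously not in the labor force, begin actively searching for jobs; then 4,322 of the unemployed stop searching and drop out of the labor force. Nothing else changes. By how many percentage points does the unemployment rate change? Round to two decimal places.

Initially, labor force = 87,499 + 6,399 = 93,898, so u = 6,399/93,898 = 6.81%.
After the first change, unemployed and labor force both rise by 4,603 → E = 87,499, U = 11,002, labor force = 98,501.
After the second change, unemployed and labor force both fall by 4,322 → E = 87,499, U = 6,680, labor force = 94,179.
New unemployment rate = 6,680 / 94,179 = 7.09%.
Change = 7.09% − 6.81% = +0.28 percentage points.

The unemployment rate changes by +0.28 percentage points.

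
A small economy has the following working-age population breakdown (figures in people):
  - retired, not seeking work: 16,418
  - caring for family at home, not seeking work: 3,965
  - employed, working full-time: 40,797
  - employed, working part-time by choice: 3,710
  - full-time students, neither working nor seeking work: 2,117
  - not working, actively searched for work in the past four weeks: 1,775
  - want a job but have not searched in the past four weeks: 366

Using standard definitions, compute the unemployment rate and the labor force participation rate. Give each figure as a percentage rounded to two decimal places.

Unemployment rate ≈ 3.84%; labor force participation rate ≈ 66.93%.

Employed = 40,797 + 3,710 = 44,507.
Unemployed = 1,775.
Labor force = 44,507 + 1,775 = 46,282.
Not in labor force = 16,418 + 3,965 + 2,117 + 366 = 22,866 (those not working and not actively searching are outside the labor force — including those who want a job but have given up searching).
Civilian working-age population = 46,282 + 22,866 = 69,148.
Unemployment rate = 1,775 / 46,282 = 3.84%.
Labor force participation rate = 46,282 / 69,148 = 66.93%.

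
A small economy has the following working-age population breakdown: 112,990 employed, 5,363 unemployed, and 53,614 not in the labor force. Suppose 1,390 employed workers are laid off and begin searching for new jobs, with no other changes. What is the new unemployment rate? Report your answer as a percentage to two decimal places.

New unemployment rate ≈ 5.71%.

Initially, labor force = 112,990 + 5,363 = 118,353, so u = 5,363/118,353 = 4.53%.
After the change, employed falls and unemployed rises by 1,390; labor force unchanged → E = 111,600, U = 6,753, labor force = 118,353.
New unemployment rate = 6,753 / 118,353 = 5.71%.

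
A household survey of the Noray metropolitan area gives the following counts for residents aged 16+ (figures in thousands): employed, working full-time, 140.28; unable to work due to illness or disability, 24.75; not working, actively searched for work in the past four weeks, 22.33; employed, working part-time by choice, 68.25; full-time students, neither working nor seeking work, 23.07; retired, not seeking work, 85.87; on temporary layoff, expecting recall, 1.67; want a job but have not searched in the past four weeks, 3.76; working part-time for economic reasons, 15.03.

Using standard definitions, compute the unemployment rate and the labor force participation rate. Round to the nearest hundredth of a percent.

Employed = 140.28 + 68.25 + 15.03 = 223.56 thousand (anyone who worked, including part-time for economic reasons, counts as employed).
Unemployed = 22.33 + 1.67 = 24.00 thousand (jobless and actively searching, or on temporary layoff).
Labor force = 223.56 + 24.00 = 247.56 thousand.
Not in labor force = 24.75 + 23.07 + 85.87 + 3.76 = 137.45 thousand (those not working and not actively searching are outside the labor force — including those who want a job but have given up searching).
Civilian working-age population = 247.56 + 137.45 = 385.01 thousand.
Unemployment rate = 24.00 / 247.56 = 9.69%.
Labor force participation rate = 247.56 / 385.01 = 64.30%.

Unemployment rate ≈ 9.69%; labor force participation rate ≈ 64.30%.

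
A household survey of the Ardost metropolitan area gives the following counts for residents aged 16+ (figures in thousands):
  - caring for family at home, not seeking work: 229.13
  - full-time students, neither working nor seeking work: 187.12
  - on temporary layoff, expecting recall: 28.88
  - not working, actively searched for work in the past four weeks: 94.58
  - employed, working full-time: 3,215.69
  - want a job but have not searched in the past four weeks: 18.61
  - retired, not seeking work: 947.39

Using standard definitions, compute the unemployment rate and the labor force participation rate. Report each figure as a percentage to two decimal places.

Unemployment rate ≈ 3.70%; labor force participation rate ≈ 70.72%.

Employed = 3,215.69 thousand.
Unemployed = 28.88 + 94.58 = 123.46 thousand (jobless and actively searching, or on temporary layoff).
Labor force = 3,215.69 + 123.46 = 3,339.15 thousand.
Not in labor force = 229.13 + 187.12 + 18.61 + 947.39 = 1,382.25 thousand (those not working and not actively searching are outside the labor force — including those who want a job but have given up searching).
Civilian working-age population = 3,339.15 + 1,382.25 = 4,721.40 thousand.
Unemployment rate = 123.46 / 3,339.15 = 3.70%.
Labor force participation rate = 3,339.15 / 4,721.40 = 70.72%.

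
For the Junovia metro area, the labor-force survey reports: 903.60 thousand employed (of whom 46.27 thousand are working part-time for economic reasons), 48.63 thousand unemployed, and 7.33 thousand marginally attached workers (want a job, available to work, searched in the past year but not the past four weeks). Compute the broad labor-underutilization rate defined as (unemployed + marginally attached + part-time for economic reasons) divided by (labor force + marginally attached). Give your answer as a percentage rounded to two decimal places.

Broad underutilization rate ≈ 10.65%.

Labor force = 903.60 + 48.63 = 952.23 thousand.
Numerator = 48.63 + 7.33 + 46.27 = 102.23 thousand.
Denominator = 952.23 + 7.33 = 959.56 thousand.
Broad rate = 102.23 / 959.56 = 10.65%.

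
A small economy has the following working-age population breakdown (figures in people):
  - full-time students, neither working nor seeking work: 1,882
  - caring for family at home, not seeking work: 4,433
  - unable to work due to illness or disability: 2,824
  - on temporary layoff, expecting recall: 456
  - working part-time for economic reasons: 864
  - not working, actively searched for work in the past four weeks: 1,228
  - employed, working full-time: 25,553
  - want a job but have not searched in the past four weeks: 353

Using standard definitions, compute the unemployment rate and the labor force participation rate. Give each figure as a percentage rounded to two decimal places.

Unemployment rate ≈ 5.99%; labor force participation rate ≈ 74.75%.

Employed = 864 + 25,553 = 26,417 (anyone who worked, including part-time for economic reasons, counts as employed).
Unemployed = 456 + 1,228 = 1,684 (jobless and actively searching, or on temporary layoff).
Labor force = 26,417 + 1,684 = 28,101.
Not in labor force = 1,882 + 4,433 + 2,824 + 353 = 9,492 (those not working and not actively searching are outside the labor force — including those who want a job but have given up searching).
Civilian working-age population = 28,101 + 9,492 = 37,593.
Unemployment rate = 1,684 / 28,101 = 5.99%.
Labor force participation rate = 28,101 / 37,593 = 74.75%.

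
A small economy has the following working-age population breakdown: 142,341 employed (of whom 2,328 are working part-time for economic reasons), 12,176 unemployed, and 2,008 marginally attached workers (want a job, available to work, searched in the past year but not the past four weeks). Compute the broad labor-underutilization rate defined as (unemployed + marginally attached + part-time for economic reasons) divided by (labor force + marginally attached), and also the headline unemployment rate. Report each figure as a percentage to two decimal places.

Broad underutilization rate ≈ 10.55%; headline unemployment rate ≈ 7.88%.

Labor force = 142,341 + 12,176 = 154,517.
Numerator = 12,176 + 2,008 + 2,328 = 16,512.
Denominator = 154,517 + 2,008 = 156,525.
Broad rate = 16,512 / 156,525 = 10.55%.
Headline unemployment rate = 12,176 / 154,517 = 7.88%.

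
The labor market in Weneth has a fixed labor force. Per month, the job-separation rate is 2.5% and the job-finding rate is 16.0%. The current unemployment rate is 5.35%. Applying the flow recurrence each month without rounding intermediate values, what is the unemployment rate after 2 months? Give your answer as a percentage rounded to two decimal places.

With a fixed labor force, u_{t+1} = u_t + s·(1−u_t) − f·u_t = u_t·(1−s−f) + s.
Here 1−s−f = 0.815 and s = 0.025.
u_1 = 0.053500 × 0.815 + 0.025 = 0.068602.
u_2 = 0.068602 × 0.815 + 0.025 = 0.080911.

Unemployment rate after two months ≈ 8.09%.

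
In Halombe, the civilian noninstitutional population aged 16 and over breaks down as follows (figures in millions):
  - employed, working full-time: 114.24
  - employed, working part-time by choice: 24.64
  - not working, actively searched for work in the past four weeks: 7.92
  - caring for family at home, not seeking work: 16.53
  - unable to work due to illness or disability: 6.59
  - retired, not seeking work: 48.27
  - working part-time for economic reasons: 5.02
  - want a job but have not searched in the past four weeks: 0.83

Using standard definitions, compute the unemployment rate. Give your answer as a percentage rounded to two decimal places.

Unemployment rate ≈ 5.22%.

Employed = 114.24 + 24.64 + 5.02 = 143.90 million (anyone who worked, including part-time for economic reasons, counts as employed).
Unemployed = 7.92 million.
Labor force = 143.90 + 7.92 = 151.82 million.
Unemployment rate = 7.92 / 151.82 = 5.22%.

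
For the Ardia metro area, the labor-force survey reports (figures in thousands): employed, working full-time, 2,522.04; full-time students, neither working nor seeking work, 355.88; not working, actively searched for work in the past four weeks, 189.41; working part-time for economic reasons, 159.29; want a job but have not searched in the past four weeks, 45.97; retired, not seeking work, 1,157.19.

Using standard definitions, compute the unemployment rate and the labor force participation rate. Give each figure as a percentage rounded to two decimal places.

Employed = 2,522.04 + 159.29 = 2,681.33 thousand (anyone who worked, including part-time for economic reasons, counts as employed).
Unemployed = 189.41 thousand.
Labor force = 2,681.33 + 189.41 = 2,870.74 thousand.
Not in labor force = 355.88 + 45.97 + 1,157.19 = 1,559.04 thousand (those not working and not actively searching are outside the labor force — including those who want a job but have given up searching).
Civilian working-age population = 2,870.74 + 1,559.04 = 4,429.78 thousand.
Unemployment rate = 189.41 / 2,870.74 = 6.60%.
Labor force participation rate = 2,870.74 / 4,429.78 = 64.81%.

Unemployment rate ≈ 6.60%; labor force participation rate ≈ 64.81%.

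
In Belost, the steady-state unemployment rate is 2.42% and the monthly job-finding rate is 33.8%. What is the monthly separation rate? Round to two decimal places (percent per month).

From u* = s/(s+f): s = u·f/(1−u).
s = 0.0242 × 33.8 / (1 − 0.0242) = 0.8180 / 0.9758 ≈ 0.84% per month.

Separation rate ≈ 0.84% per month.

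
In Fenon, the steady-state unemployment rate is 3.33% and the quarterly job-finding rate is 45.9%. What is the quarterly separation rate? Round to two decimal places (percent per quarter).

From u* = s/(s+f): s = u·f/(1−u).
s = 0.0333 × 45.9 / (1 − 0.0333) = 1.5285 / 0.9667 ≈ 1.58% per quarter.

Separation rate ≈ 1.58% per quarter.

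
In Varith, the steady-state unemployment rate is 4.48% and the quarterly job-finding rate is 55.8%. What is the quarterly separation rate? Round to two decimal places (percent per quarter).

Separation rate ≈ 2.62% per quarter.

From u* = s/(s+f): s = u·f/(1−u).
s = 0.0448 × 55.8 / (1 − 0.0448) = 2.4998 / 0.9552 ≈ 2.62% per quarter.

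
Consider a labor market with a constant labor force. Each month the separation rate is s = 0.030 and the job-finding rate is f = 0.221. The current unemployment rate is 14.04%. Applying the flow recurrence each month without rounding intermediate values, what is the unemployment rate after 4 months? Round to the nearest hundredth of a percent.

With a fixed labor force, u_{t+1} = u_t + s·(1−u_t) − f·u_t = u_t·(1−s−f) + s.
Here 1−s−f = 0.749 and s = 0.030.
u_1 = 0.140400 × 0.749 + 0.030 = 0.135160.
u_2 = 0.135160 × 0.749 + 0.030 = 0.131235.
u_3 = 0.131235 × 0.749 + 0.030 = 0.128295.
u_4 = 0.128295 × 0.749 + 0.030 = 0.126093.

Unemployment rate after four months ≈ 12.61%.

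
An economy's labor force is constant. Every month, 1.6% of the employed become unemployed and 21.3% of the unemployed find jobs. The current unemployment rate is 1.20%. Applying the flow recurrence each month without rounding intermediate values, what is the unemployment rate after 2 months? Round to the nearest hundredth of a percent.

Unemployment rate after two months ≈ 3.55%.

With a fixed labor force, u_{t+1} = u_t + s·(1−u_t) − f·u_t = u_t·(1−s−f) + s.
Here 1−s−f = 0.771 and s = 0.016.
u_1 = 0.012000 × 0.771 + 0.016 = 0.025252.
u_2 = 0.025252 × 0.771 + 0.016 = 0.035469.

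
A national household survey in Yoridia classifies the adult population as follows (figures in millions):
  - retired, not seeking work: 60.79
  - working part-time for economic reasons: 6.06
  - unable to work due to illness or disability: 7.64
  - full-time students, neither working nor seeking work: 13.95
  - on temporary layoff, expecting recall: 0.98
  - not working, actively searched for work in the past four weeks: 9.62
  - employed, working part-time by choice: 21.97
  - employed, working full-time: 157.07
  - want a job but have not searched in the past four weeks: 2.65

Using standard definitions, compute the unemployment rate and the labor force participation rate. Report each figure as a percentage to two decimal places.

Unemployment rate ≈ 5.42%; labor force participation rate ≈ 69.71%.

Employed = 6.06 + 21.97 + 157.07 = 185.10 million (anyone who worked, including part-time for economic reasons, counts as employed).
Unemployed = 0.98 + 9.62 = 10.60 million (jobless and actively searching, or on temporary layoff).
Labor force = 185.10 + 10.60 = 195.70 million.
Not in labor force = 60.79 + 7.64 + 13.95 + 2.65 = 85.03 million (those not working and not actively searching are outside the labor force — including those who want a job but have given up searching).
Civilian working-age population = 195.70 + 85.03 = 280.73 million.
Unemployment rate = 10.60 / 195.70 = 5.42%.
Labor force participation rate = 195.70 / 280.73 = 69.71%.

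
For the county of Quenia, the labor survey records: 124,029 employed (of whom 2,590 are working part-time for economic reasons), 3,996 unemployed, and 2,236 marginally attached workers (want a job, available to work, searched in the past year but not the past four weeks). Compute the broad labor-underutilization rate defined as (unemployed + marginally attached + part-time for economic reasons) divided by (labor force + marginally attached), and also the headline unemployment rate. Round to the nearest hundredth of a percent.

Broad underutilization rate ≈ 6.77%; headline unemployment rate ≈ 3.12%.

Labor force = 124,029 + 3,996 = 128,025.
Numerator = 3,996 + 2,236 + 2,590 = 8,822.
Denominator = 128,025 + 2,236 = 130,261.
Broad rate = 8,822 / 130,261 = 6.77%.
Headline unemployment rate = 3,996 / 128,025 = 3.12%.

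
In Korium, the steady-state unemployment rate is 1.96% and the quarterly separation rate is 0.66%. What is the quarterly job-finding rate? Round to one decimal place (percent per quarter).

From u* = s/(s+f): f = s·(1−u)/u.
f = 0.66 × (1 − 0.0196) / 0.0196 = 0.6471 / 0.0196 ≈ 33.0% per quarter.

Job-finding rate ≈ 33.0% per quarter.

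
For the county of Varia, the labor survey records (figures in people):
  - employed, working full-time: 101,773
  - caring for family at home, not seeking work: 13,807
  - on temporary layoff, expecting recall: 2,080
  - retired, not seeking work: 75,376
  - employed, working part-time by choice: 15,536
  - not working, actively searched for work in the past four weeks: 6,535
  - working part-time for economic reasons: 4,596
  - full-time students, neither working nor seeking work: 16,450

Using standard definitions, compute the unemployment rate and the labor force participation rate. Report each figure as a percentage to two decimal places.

Employed = 101,773 + 15,536 + 4,596 = 121,905 (anyone who worked, including part-time for economic reasons, counts as employed).
Unemployed = 2,080 + 6,535 = 8,615 (jobless and actively searching, or on temporary layoff).
Labor force = 121,905 + 8,615 = 130,520.
Not in labor force = 13,807 + 75,376 + 16,450 = 105,633 (those not working and not actively searching are outside the labor force).
Civilian working-age population = 130,520 + 105,633 = 236,153.
Unemployment rate = 8,615 / 130,520 = 6.60%.
Labor force participation rate = 130,520 / 236,153 = 55.27%.

Unemployment rate ≈ 6.60%; labor force participation rate ≈ 55.27%.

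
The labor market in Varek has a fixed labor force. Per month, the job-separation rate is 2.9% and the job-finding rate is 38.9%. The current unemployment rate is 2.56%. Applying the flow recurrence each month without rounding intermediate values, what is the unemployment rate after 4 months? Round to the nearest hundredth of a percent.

With a fixed labor force, u_{t+1} = u_t + s·(1−u_t) − f·u_t = u_t·(1−s−f) + s.
Here 1−s−f = 0.582 and s = 0.029.
u_1 = 0.025600 × 0.582 + 0.029 = 0.043899.
u_2 = 0.043899 × 0.582 + 0.029 = 0.054549.
u_3 = 0.054549 × 0.582 + 0.029 = 0.060748.
u_4 = 0.060748 × 0.582 + 0.029 = 0.064355.

Unemployment rate after four months ≈ 6.44%.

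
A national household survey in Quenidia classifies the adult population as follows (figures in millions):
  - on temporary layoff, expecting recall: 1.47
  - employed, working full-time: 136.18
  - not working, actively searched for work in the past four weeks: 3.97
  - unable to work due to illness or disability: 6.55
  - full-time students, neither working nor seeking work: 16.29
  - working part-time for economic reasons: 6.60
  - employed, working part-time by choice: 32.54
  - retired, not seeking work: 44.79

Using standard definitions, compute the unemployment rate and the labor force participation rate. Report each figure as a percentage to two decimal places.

Unemployment rate ≈ 3.01%; labor force participation rate ≈ 72.77%.

Employed = 136.18 + 6.60 + 32.54 = 175.32 million (anyone who worked, including part-time for economic reasons, counts as employed).
Unemployed = 1.47 + 3.97 = 5.44 million (jobless and actively searching, or on temporary layoff).
Labor force = 175.32 + 5.44 = 180.76 million.
Not in labor force = 6.55 + 16.29 + 44.79 = 67.63 million (those not working and not actively searching are outside the labor force).
Civilian working-age population = 180.76 + 67.63 = 248.39 million.
Unemployment rate = 5.44 / 180.76 = 3.01%.
Labor force participation rate = 180.76 / 248.39 = 72.77%.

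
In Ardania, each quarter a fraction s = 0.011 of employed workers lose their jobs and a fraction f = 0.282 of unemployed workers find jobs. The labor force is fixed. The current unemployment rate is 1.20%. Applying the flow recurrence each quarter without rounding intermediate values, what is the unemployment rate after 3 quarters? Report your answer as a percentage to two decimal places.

With a fixed labor force, u_{t+1} = u_t + s·(1−u_t) − f·u_t = u_t·(1−s−f) + s.
Here 1−s−f = 0.707 and s = 0.011.
u_1 = 0.012000 × 0.707 + 0.011 = 0.019484.
u_2 = 0.019484 × 0.707 + 0.011 = 0.024775.
u_3 = 0.024775 × 0.707 + 0.011 = 0.028516.

Unemployment rate after three quarters ≈ 2.85%.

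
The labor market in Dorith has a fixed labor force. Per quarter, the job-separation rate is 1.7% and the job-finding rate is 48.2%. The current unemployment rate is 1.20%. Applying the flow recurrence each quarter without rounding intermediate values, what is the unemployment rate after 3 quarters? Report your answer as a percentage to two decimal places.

With a fixed labor force, u_{t+1} = u_t + s·(1−u_t) − f·u_t = u_t·(1−s−f) + s.
Here 1−s−f = 0.501 and s = 0.017.
u_1 = 0.012000 × 0.501 + 0.017 = 0.023012.
u_2 = 0.023012 × 0.501 + 0.017 = 0.028529.
u_3 = 0.028529 × 0.501 + 0.017 = 0.031293.

Unemployment rate after three quarters ≈ 3.13%.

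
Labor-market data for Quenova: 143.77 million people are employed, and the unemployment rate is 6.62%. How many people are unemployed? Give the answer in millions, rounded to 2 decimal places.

Let U be the number unemployed. The labor force is E + U, and U/(E+U) = 0.0662.
So U = 0.0662 × 143.77 / (1 − 0.0662) = 9.5176 / 0.9338 ≈ 10.19 million.

About 10.19 million are unemployed.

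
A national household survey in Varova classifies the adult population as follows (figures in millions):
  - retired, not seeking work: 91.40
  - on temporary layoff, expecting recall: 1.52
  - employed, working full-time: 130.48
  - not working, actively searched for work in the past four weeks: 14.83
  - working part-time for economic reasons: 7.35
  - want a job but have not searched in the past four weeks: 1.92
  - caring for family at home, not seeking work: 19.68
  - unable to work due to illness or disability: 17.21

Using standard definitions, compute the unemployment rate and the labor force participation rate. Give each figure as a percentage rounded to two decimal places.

Unemployment rate ≈ 10.60%; labor force participation rate ≈ 54.21%.

Employed = 130.48 + 7.35 = 137.83 million (anyone who worked, including part-time for economic reasons, counts as employed).
Unemployed = 1.52 + 14.83 = 16.35 million (jobless and actively searching, or on temporary layoff).
Labor force = 137.83 + 16.35 = 154.18 million.
Not in labor force = 91.40 + 1.92 + 19.68 + 17.21 = 130.21 million (those not working and not actively searching are outside the labor force — including those who want a job but have given up searching).
Civilian working-age population = 154.18 + 130.21 = 284.39 million.
Unemployment rate = 16.35 / 154.18 = 10.60%.
Labor force participation rate = 154.18 / 284.39 = 54.21%.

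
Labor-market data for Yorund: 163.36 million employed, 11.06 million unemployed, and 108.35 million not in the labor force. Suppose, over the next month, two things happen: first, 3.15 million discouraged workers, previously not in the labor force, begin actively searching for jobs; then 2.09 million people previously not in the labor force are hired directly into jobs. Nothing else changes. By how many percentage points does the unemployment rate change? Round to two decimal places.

The unemployment rate changes by +1.57 percentage points.

Initially, labor force = 163.36 + 11.06 = 174.42 million, so u = 11.06/174.42 = 6.34%.
After the first change, unemployed and labor force both rise by 3.15 → E = 163.36, U = 14.21, labor force = 177.57 million.
After the second change, employed and labor force both rise by 2.09; unemployed unchanged → E = 165.45, U = 14.21, labor force = 179.66 million.
New unemployment rate = 14.21 / 179.66 = 7.91%.
Change = 7.91% − 6.34% = +1.57 percentage points.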